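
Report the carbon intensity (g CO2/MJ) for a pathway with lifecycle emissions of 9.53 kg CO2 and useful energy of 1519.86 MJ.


CI = CO2 * 1000 / E
= 9.53 * 1000 / 1519.86
= 6.2703 g CO2/MJ

6.2703 g CO2/MJ


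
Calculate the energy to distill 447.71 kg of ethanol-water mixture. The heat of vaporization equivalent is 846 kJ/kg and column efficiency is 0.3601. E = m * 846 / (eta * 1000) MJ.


E = m * 846 / (eta * 1000)
= 447.71 * 846 / (0.3601 * 1000)
= 1051.8263 MJ

1051.8263 MJ


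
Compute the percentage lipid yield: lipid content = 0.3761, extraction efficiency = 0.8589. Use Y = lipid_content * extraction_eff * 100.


Y = lipid_content * extraction_eff * 100
= 0.3761 * 0.8589 * 100
= 32.3032%

32.3032%


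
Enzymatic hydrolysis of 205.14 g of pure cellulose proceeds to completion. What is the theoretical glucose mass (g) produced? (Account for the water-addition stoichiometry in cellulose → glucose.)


glucose = cellulose * 180/162
= 205.14 * 180/162
= 227.9333 g

227.9333 g


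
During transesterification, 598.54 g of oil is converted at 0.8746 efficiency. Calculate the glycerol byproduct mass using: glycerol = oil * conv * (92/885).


glycerol = oil * conv * (92/885)
= 598.54 * 0.8746 * 92 / 885
= 54.4186 g

54.4186 g


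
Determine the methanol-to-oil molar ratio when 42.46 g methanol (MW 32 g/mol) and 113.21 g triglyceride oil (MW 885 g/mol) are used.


Molar ratio = n_MeOH / n_oil = (MeOH/32) / (oil/885) = (MeOH * 885) / (32 * oil)
= (42.46 * 885) / (32 * 113.21)
= 10.3726

10.3726


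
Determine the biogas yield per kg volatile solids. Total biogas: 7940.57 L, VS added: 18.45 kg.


Y = V / VS
= 7940.57 / 18.45
= 430.3832 L/kg VS

430.3832 L/kg VS


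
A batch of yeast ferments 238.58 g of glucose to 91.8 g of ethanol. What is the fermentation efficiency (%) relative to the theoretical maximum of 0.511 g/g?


Fermentation efficiency = (actual / (0.511 * glucose)) * 100
= (91.8 / (0.511 * 238.58)) * 100
= 75.2987%

75.2987%


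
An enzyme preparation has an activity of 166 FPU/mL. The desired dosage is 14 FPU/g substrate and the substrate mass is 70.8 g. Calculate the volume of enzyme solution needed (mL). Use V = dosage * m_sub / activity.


V = dosage * m_sub / activity
V = 14 * 70.8 / 166
V = 5.9711 mL

5.9711 mL


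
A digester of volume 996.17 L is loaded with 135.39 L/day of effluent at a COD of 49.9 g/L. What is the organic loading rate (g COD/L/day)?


OLR = Q * S / V
= 135.39 * 49.9 / 996.17
= 6.7819 g/L/day

6.7819 g/L/day


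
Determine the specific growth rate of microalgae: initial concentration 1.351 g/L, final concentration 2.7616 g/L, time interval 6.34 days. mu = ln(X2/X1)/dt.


mu = ln(X2/X1) / dt
= ln(2.7616/1.351) / 6.34
= 0.1128 per day

0.1128 per day


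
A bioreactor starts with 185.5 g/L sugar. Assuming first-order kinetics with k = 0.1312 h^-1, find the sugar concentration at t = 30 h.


S = S0 * exp(-k * t)
S = 185.5 * exp(-0.1312 * 30)
S = 3.6221 g/L

3.6221 g/L


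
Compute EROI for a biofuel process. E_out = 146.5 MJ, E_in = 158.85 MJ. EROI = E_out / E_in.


EROI = E_out / E_in
= 146.5 / 158.85
= 0.9223

0.9223


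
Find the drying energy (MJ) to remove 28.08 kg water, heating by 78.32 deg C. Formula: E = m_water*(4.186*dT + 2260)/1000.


E = m_water * (4.186 * dT + 2260) / 1000
= 28.08 * (4.186 * 78.32 + 2260) / 1000
= 72.6668 MJ

72.6668 MJ


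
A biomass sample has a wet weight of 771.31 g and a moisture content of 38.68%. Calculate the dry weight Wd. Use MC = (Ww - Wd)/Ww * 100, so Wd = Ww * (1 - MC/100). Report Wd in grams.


Wd = Ww * (1 - MC/100)
= 771.31 * (1 - 38.68/100)
= 472.9673 g

472.9673 g


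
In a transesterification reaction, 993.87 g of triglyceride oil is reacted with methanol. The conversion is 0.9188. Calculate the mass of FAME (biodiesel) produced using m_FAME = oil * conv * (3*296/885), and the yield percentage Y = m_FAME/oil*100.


m_FAME = oil * conv * (3 * 296 / 885) = oil * conv * (888/885)
= 993.87 * 0.9188 * 888 / 885
= 916.2632 g
Y = m_FAME / oil * 100 = conv * (888/885) * 100
= 0.9188 * 888 / 885 * 100
= 92.19%

916.2632 g FAME; Y = 92.19%


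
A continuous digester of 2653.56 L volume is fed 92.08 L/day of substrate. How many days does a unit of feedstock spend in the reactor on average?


HRT = V / Q
= 2653.56 / 92.08
= 28.8180 days

28.8180 days


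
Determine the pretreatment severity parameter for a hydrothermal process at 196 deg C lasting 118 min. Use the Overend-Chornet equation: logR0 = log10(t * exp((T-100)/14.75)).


logR0 = log10(t * exp((T - 100) / 14.75))
= log10(118 * exp((196 - 100) / 14.75))
= 4.8985

4.8985


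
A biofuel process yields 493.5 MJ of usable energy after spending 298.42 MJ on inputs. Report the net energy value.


NEV = E_out - E_in
= 493.5 - 298.42
= 195.0800 MJ

195.0800 MJ


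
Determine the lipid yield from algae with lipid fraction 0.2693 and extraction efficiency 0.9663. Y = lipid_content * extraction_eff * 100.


Y = lipid_content * extraction_eff * 100
= 0.2693 * 0.9663 * 100
= 26.0225%

26.0225%


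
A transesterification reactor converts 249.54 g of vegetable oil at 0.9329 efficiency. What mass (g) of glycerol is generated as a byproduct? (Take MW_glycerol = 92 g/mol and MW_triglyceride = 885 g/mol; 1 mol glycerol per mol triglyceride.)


glycerol = oil * conv * (92/885)
= 249.54 * 0.9329 * 92 / 885
= 24.2002 g

24.2002 g


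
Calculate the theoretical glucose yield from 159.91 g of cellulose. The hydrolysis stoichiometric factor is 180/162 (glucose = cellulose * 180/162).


glucose = cellulose * 180/162
= 159.91 * 180/162
= 177.6778 g

177.6778 g


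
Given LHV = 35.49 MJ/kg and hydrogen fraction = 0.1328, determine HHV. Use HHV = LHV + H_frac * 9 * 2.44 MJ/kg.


HHV = LHV + H_frac * 9 * 2.44
= 35.49 + 0.1328 * 9 * 2.44
= 38.4063 MJ/kg

38.4063 MJ/kg


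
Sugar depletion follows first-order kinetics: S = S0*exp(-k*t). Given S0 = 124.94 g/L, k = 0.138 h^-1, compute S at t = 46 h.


S = S0 * exp(-k * t)
S = 124.94 * exp(-0.138 * 46)
S = 0.2187 g/L

0.2187 g/L


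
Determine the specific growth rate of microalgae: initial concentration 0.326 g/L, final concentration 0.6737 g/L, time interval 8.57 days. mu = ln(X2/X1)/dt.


mu = ln(X2/X1) / dt
= ln(0.6737/0.326) / 8.57
= 0.0847 per day

0.0847 per day


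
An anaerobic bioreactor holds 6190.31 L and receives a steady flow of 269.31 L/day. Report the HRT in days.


HRT = V / Q
= 6190.31 / 269.31
= 22.9858 days

22.9858 days


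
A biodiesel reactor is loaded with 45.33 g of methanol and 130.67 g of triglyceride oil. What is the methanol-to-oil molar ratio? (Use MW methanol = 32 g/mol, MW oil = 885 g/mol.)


Molar ratio = n_MeOH / n_oil = (MeOH/32) / (oil/885) = (MeOH * 885) / (32 * oil)
= (45.33 * 885) / (32 * 130.67)
= 9.5941

9.5941


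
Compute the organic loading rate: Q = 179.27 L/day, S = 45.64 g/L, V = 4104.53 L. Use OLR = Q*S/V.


OLR = Q * S / V
= 179.27 * 45.64 / 4104.53
= 1.9934 g/L/day

1.9934 g/L/day


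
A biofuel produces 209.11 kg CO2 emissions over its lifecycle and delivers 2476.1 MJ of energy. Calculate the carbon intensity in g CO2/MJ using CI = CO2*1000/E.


CI = CO2 * 1000 / E
= 209.11 * 1000 / 2476.1
= 84.4514 g CO2/MJ

84.4514 g CO2/MJ


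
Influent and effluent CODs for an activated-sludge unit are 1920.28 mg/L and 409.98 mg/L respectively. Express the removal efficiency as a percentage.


eta = (COD_in - COD_out) / COD_in * 100
= (1920.28 - 409.98) / 1920.28 * 100
= 78.6500%

78.6500%


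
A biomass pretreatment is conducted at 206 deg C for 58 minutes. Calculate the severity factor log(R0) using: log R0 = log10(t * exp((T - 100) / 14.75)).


logR0 = log10(t * exp((T - 100) / 14.75))
= log10(58 * exp((206 - 100) / 14.75))
= 4.8845

4.8845


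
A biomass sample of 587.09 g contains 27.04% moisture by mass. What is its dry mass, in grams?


Wd = Ww * (1 - MC/100)
= 587.09 * (1 - 27.04/100)
= 428.3409 g

428.3409 g


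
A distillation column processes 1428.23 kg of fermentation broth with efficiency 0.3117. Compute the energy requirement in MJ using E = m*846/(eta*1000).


E = m * 846 / (eta * 1000)
= 1428.23 * 846 / (0.3117 * 1000)
= 3876.4279 MJ

3876.4279 MJ


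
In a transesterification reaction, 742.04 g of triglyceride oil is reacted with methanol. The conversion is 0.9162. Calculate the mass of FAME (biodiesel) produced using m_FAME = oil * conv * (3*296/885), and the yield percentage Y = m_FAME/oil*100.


m_FAME = oil * conv * (3 * 296 / 885) = oil * conv * (888/885)
= 742.04 * 0.9162 * 888 / 885
= 682.1616 g
Y = m_FAME / oil * 100 = conv * (888/885) * 100
= 0.9162 * 888 / 885 * 100
= 91.93%

682.1616 g FAME; Y = 91.93%


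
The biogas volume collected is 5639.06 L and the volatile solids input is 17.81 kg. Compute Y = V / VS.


Y = V / VS
= 5639.06 / 17.81
= 316.6232 L/kg VS

316.6232 L/kg VS


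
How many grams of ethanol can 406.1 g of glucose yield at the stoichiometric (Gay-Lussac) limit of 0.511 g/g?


Theoretical ethanol yield: m_EtOH = 0.511 * m_glucose
m_EtOH = 0.511 * 406.1 = 207.5171 g

207.5171 g


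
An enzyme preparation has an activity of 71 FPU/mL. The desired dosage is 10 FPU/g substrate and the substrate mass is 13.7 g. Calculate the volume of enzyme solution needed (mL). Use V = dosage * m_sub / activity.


V = dosage * m_sub / activity
V = 10 * 13.7 / 71
V = 1.9296 mL

1.9296 mL


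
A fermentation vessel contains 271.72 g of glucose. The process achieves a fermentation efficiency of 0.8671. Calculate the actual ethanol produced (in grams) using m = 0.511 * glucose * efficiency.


Actual ethanol: m = 0.511 * 271.72 * 0.8671
m = 120.3959 g

120.3959 g


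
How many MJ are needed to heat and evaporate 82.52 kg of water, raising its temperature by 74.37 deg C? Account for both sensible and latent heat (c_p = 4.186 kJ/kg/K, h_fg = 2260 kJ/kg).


E = m_water * (4.186 * dT + 2260) / 1000
= 82.52 * (4.186 * 74.37 + 2260) / 1000
= 212.1847 MJ

212.1847 MJ


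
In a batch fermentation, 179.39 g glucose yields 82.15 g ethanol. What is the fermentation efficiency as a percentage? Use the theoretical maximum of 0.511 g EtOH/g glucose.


Fermentation efficiency = (actual / (0.511 * glucose)) * 100
= (82.15 / (0.511 * 179.39)) * 100
= 89.6166%

89.6166%


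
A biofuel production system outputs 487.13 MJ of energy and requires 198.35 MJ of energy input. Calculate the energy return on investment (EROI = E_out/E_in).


EROI = E_out / E_in
= 487.13 / 198.35
= 2.4559

2.4559


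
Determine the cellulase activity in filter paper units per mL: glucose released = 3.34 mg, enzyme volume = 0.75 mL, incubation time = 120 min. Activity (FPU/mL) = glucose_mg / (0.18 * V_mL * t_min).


Activity = glucose_mg / (0.18 mg/umol * V_mL * t_min)
= 3.34 / (0.18 * 0.75 * 120)
= 0.2062 FPU/mL

0.2062 FPU/mL


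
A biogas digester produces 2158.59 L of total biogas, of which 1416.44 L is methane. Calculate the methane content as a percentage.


CH4% = V_CH4 / V_total * 100
= 1416.44 / 2158.59 * 100
= 65.6188%

65.6188%


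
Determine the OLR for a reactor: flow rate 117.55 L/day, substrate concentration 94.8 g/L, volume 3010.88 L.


OLR = Q * S / V
= 117.55 * 94.8 / 3010.88
= 3.7012 g/L/day

3.7012 g/L/day


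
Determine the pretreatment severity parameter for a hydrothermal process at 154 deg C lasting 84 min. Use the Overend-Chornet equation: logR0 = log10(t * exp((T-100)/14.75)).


logR0 = log10(t * exp((T - 100) / 14.75))
= log10(84 * exp((154 - 100) / 14.75))
= 3.5142

3.5142


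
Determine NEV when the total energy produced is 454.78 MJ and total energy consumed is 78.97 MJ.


NEV = E_out - E_in
= 454.78 - 78.97
= 375.8100 MJ

375.8100 MJ


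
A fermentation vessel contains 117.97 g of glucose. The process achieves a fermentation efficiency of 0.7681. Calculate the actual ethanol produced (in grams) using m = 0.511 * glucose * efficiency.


Actual ethanol: m = 0.511 * 117.97 * 0.7681
m = 46.3031 g

46.3031 g


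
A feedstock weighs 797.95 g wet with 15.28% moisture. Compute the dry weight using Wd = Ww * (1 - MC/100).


Wd = Ww * (1 - MC/100)
= 797.95 * (1 - 15.28/100)
= 676.0232 g

676.0232 g


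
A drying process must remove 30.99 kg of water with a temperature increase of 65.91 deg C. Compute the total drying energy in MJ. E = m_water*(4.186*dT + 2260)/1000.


E = m_water * (4.186 * dT + 2260) / 1000
= 30.99 * (4.186 * 65.91 + 2260) / 1000
= 78.5875 MJ

78.5875 MJ


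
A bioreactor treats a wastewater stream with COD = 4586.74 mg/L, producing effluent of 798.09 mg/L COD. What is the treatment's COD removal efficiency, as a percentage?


eta = (COD_in - COD_out) / COD_in * 100
= (4586.74 - 798.09) / 4586.74 * 100
= 82.6001%

82.6001%


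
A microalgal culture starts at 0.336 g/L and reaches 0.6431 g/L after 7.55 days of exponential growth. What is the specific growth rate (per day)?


mu = ln(X2/X1) / dt
= ln(0.6431/0.336) / 7.55
= 0.0860 per day

0.0860 per day


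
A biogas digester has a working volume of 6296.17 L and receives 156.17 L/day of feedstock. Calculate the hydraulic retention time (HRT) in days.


HRT = V / Q
= 6296.17 / 156.17
= 40.3161 days

40.3161 days


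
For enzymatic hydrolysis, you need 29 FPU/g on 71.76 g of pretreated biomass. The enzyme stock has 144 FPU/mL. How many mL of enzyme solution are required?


V = dosage * m_sub / activity
V = 29 * 71.76 / 144
V = 14.4517 mL

14.4517 mL


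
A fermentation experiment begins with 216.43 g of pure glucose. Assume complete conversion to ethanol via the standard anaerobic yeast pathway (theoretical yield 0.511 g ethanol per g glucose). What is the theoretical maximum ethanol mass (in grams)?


Theoretical ethanol yield: m_EtOH = 0.511 * m_glucose
m_EtOH = 0.511 * 216.43 = 110.5957 g

110.5957 g


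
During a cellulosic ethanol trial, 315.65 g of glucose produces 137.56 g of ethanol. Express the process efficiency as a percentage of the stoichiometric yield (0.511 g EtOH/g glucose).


Fermentation efficiency = (actual / (0.511 * glucose)) * 100
= (137.56 / (0.511 * 315.65)) * 100
= 85.2836%

85.2836%


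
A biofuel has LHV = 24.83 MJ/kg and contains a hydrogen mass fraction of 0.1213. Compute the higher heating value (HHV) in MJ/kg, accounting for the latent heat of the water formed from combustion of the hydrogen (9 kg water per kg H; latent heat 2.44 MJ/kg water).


HHV = LHV + H_frac * 9 * 2.44
= 24.83 + 0.1213 * 9 * 2.44
= 27.4937 MJ/kg

27.4937 MJ/kg


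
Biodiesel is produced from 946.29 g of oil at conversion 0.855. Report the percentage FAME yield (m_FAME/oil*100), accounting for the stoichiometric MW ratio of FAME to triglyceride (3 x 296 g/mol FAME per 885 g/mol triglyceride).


m_FAME = oil * conv * (3 * 296 / 885) = oil * conv * (888/885)
= 946.29 * 0.855 * 888 / 885
= 811.8206 g
Y = m_FAME / oil * 100 = conv * (888/885) * 100
= 0.855 * 888 / 885 * 100
= 85.79%

85.79%


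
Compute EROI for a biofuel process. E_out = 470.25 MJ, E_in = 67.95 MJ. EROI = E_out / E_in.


EROI = E_out / E_in
= 470.25 / 67.95
= 6.9205

6.9205


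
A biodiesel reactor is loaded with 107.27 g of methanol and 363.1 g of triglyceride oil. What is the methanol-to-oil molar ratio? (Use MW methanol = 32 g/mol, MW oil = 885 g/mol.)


Molar ratio = n_MeOH / n_oil = (MeOH/32) / (oil/885) = (MeOH * 885) / (32 * oil)
= (107.27 * 885) / (32 * 363.1)
= 8.1704

8.1704


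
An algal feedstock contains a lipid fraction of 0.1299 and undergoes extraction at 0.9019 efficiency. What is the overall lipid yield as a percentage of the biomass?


Y = lipid_content * extraction_eff * 100
= 0.1299 * 0.9019 * 100
= 11.7157%

11.7157%


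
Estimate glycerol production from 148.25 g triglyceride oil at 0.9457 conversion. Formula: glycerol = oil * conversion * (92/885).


glycerol = oil * conv * (92/885)
= 148.25 * 0.9457 * 92 / 885
= 14.5745 g

14.5745 g


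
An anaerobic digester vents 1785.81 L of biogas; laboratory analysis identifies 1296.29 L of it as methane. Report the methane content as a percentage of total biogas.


CH4% = V_CH4 / V_total * 100
= 1296.29 / 1785.81 * 100
= 72.5883%

72.5883%


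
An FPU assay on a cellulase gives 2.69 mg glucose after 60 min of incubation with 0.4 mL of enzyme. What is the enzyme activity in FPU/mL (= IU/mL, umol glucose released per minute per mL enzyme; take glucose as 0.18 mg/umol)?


Activity = glucose_mg / (0.18 mg/umol * V_mL * t_min)
= 2.69 / (0.18 * 0.4 * 60)
= 0.6227 FPU/mL

0.6227 FPU/mL


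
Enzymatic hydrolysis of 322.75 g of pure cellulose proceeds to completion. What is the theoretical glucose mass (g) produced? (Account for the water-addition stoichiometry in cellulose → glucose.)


glucose = cellulose * 180/162
= 322.75 * 180/162
= 358.6111 g

358.6111 g


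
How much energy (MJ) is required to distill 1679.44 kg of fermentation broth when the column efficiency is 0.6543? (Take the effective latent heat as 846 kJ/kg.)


E = m * 846 / (eta * 1000)
= 1679.44 * 846 / (0.6543 * 1000)
= 2171.4905 MJ

2171.4905 MJ


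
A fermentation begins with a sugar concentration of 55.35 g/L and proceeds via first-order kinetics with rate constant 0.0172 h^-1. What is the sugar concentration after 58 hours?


S = S0 * exp(-k * t)
S = 55.35 * exp(-0.0172 * 58)
S = 20.4111 g/L

20.4111 g/L


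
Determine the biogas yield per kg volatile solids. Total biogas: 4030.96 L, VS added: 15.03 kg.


Y = V / VS
= 4030.96 / 15.03
= 268.1943 L/kg VS

268.1943 L/kg VS


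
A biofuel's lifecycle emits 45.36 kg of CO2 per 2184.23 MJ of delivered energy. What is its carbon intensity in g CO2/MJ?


CI = CO2 * 1000 / E
= 45.36 * 1000 / 2184.23
= 20.7670 g CO2/MJ

20.7670 g CO2/MJ


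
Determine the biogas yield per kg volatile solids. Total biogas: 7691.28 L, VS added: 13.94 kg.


Y = V / VS
= 7691.28 / 13.94
= 551.7418 L/kg VS

551.7418 L/kg VS


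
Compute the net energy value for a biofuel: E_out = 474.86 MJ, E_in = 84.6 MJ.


NEV = E_out - E_in
= 474.86 - 84.6
= 390.2600 MJ

390.2600 MJ


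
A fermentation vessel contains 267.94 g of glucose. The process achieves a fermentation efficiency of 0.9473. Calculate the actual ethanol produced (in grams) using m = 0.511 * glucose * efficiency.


Actual ethanol: m = 0.511 * 267.94 * 0.9473
m = 129.7018 g

129.7018 g


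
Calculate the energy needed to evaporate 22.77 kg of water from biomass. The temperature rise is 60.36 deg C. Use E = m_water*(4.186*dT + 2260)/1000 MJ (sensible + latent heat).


E = m_water * (4.186 * dT + 2260) / 1000
= 22.77 * (4.186 * 60.36 + 2260) / 1000
= 57.2134 MJ

57.2134 MJ


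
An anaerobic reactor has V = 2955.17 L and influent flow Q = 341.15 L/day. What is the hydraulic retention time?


HRT = V / Q
= 2955.17 / 341.15
= 8.6624 days

8.6624 days


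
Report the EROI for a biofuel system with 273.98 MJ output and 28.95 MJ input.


EROI = E_out / E_in
= 273.98 / 28.95
= 9.4639

9.4639


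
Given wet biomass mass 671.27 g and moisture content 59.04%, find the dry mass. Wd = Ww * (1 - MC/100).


Wd = Ww * (1 - MC/100)
= 671.27 * (1 - 59.04/100)
= 274.9522 g

274.9522 g


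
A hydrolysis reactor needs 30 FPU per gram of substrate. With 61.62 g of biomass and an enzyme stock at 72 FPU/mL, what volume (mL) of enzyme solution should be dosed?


V = dosage * m_sub / activity
V = 30 * 61.62 / 72
V = 25.6750 mL

25.6750 mL


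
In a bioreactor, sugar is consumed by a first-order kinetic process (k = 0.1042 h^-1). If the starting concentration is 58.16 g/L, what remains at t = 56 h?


S = S0 * exp(-k * t)
S = 58.16 * exp(-0.1042 * 56)
S = 0.1700 g/L

0.1700 g/L


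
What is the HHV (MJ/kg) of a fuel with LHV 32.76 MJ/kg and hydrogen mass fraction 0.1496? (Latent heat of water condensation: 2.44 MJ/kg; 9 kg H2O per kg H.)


HHV = LHV + H_frac * 9 * 2.44
= 32.76 + 0.1496 * 9 * 2.44
= 36.0452 MJ/kg

36.0452 MJ/kg


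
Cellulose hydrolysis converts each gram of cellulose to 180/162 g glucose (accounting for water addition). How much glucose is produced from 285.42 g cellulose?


glucose = cellulose * 180/162
= 285.42 * 180/162
= 317.1333 g

317.1333 g


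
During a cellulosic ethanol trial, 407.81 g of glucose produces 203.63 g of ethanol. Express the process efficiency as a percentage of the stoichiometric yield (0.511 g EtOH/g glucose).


Fermentation efficiency = (actual / (0.511 * glucose)) * 100
= (203.63 / (0.511 * 407.81)) * 100
= 97.7154%

97.7154%


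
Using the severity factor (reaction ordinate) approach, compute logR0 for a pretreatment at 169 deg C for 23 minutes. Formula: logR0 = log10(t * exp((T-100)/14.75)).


logR0 = log10(t * exp((T - 100) / 14.75))
= log10(23 * exp((169 - 100) / 14.75))
= 3.3933

3.3933


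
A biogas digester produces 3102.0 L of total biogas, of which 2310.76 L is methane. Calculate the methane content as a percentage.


CH4% = V_CH4 / V_total * 100
= 2310.76 / 3102.0 * 100
= 74.4926%

74.4926%


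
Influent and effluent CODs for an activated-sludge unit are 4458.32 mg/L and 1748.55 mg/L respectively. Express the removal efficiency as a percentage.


eta = (COD_in - COD_out) / COD_in * 100
= (4458.32 - 1748.55) / 4458.32 * 100
= 60.7801%

60.7801%


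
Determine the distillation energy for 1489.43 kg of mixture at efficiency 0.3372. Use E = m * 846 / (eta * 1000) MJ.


E = m * 846 / (eta * 1000)
= 1489.43 * 846 / (0.3372 * 1000)
= 3736.8262 MJ

3736.8262 MJ


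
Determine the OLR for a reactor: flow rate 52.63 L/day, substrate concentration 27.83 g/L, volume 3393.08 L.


OLR = Q * S / V
= 52.63 * 27.83 / 3393.08
= 0.4317 g/L/day

0.4317 g/L/day


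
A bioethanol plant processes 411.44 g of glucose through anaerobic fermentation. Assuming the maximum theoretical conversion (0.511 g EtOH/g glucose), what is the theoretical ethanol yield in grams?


Theoretical ethanol yield: m_EtOH = 0.511 * m_glucose
m_EtOH = 0.511 * 411.44 = 210.2458 g

210.2458 g


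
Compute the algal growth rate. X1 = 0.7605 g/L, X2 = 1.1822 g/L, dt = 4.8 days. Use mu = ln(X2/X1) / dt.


mu = ln(X2/X1) / dt
= ln(1.1822/0.7605) / 4.8
= 0.0919 per day

0.0919 per day


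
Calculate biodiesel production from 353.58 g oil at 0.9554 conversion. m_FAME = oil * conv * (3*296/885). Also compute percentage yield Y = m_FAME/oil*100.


m_FAME = oil * conv * (3 * 296 / 885) = oil * conv * (888/885)
= 353.58 * 0.9554 * 888 / 885
= 338.9555 g
Y = m_FAME / oil * 100 = conv * (888/885) * 100
= 0.9554 * 888 / 885 * 100
= 95.86%

338.9555 g FAME; Y = 95.86%


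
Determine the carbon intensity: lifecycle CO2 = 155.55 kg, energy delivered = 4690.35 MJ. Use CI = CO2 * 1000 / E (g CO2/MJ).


CI = CO2 * 1000 / E
= 155.55 * 1000 / 4690.35
= 33.1638 g CO2/MJ

33.1638 g CO2/MJ


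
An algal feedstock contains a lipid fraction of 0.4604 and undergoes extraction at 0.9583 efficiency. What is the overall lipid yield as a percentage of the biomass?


Y = lipid_content * extraction_eff * 100
= 0.4604 * 0.9583 * 100
= 44.1201%

44.1201%


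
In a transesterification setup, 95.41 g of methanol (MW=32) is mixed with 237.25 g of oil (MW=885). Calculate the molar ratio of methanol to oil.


Molar ratio = n_MeOH / n_oil = (MeOH/32) / (oil/885) = (MeOH * 885) / (32 * oil)
= (95.41 * 885) / (32 * 237.25)
= 11.1220

11.1220


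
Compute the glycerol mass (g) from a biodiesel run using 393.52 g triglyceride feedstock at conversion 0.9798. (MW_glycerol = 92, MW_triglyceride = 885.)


glycerol = oil * conv * (92/885)
= 393.52 * 0.9798 * 92 / 885
= 40.0819 g

40.0819 g


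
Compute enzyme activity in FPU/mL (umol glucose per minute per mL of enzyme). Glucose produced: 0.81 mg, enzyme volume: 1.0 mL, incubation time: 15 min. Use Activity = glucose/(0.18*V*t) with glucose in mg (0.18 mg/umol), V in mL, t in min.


Activity = glucose_mg / (0.18 mg/umol * V_mL * t_min)
= 0.81 / (0.18 * 1.0 * 15)
= 0.3000 FPU/mL

0.3000 FPU/mL


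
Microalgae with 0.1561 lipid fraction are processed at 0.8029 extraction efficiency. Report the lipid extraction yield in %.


Y = lipid_content * extraction_eff * 100
= 0.1561 * 0.8029 * 100
= 12.5333%

12.5333%


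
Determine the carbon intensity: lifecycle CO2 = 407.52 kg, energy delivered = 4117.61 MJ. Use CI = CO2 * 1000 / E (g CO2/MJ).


CI = CO2 * 1000 / E
= 407.52 * 1000 / 4117.61
= 98.9700 g CO2/MJ

98.9700 g CO2/MJ


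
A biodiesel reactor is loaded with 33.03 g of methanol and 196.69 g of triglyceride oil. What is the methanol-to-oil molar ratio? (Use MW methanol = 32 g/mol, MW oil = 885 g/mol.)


Molar ratio = n_MeOH / n_oil = (MeOH/32) / (oil/885) = (MeOH * 885) / (32 * oil)
= (33.03 * 885) / (32 * 196.69)
= 4.6443

4.6443


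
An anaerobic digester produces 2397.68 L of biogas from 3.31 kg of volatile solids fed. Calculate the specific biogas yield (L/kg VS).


Y = V / VS
= 2397.68 / 3.31
= 724.3746 L/kg VS

724.3746 L/kg VS


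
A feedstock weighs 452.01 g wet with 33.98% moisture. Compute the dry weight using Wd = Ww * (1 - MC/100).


Wd = Ww * (1 - MC/100)
= 452.01 * (1 - 33.98/100)
= 298.4170 g

298.4170 g


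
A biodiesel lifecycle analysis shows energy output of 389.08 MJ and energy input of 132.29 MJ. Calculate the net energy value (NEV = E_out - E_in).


NEV = E_out - E_in
= 389.08 - 132.29
= 256.7900 MJ

256.7900 MJ


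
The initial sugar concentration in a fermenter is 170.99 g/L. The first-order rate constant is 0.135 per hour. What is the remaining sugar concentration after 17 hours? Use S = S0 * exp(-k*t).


S = S0 * exp(-k * t)
S = 170.99 * exp(-0.135 * 17)
S = 17.2292 g/L

17.2292 g/L


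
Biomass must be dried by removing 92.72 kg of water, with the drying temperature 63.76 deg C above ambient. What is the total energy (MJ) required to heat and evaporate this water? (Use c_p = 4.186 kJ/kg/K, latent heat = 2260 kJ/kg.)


E = m_water * (4.186 * dT + 2260) / 1000
= 92.72 * (4.186 * 63.76 + 2260) / 1000
= 234.2941 MJ

234.2941 MJ


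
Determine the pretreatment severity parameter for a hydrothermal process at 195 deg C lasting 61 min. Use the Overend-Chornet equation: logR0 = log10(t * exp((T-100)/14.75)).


logR0 = log10(t * exp((T - 100) / 14.75))
= log10(61 * exp((195 - 100) / 14.75))
= 4.5825

4.5825


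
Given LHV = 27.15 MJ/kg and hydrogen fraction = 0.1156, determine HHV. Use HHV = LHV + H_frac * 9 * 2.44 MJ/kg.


HHV = LHV + H_frac * 9 * 2.44
= 27.15 + 0.1156 * 9 * 2.44
= 29.6886 MJ/kg

29.6886 MJ/kg


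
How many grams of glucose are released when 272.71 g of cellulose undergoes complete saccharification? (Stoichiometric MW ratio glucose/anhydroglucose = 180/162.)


glucose = cellulose * 180/162
= 272.71 * 180/162
= 303.0111 g

303.0111 g


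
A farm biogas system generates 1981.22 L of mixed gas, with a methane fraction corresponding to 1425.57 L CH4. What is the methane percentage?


CH4% = V_CH4 / V_total * 100
= 1425.57 / 1981.22 * 100
= 71.9541%

71.9541%


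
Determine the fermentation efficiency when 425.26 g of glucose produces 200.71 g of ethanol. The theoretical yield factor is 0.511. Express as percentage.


Fermentation efficiency = (actual / (0.511 * glucose)) * 100
= (200.71 / (0.511 * 425.26)) * 100
= 92.3621%

92.3621%


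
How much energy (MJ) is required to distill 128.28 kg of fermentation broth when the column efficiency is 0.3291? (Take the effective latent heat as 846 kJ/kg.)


E = m * 846 / (eta * 1000)
= 128.28 * 846 / (0.3291 * 1000)
= 329.7626 MJ

329.7626 MJ


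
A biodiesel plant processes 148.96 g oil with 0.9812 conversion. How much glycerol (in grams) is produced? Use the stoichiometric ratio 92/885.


glycerol = oil * conv * (92/885)
= 148.96 * 0.9812 * 92 / 885
= 15.1940 g

15.1940 g


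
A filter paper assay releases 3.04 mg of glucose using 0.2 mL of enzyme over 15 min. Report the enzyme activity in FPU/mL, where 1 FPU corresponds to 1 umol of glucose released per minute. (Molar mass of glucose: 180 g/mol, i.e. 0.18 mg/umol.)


Activity = glucose_mg / (0.18 mg/umol * V_mL * t_min)
= 3.04 / (0.18 * 0.2 * 15)
= 5.6296 FPU/mL

5.6296 FPU/mL


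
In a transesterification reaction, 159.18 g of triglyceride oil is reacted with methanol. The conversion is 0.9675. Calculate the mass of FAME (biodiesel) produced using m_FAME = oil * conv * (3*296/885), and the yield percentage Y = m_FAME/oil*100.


m_FAME = oil * conv * (3 * 296 / 885) = oil * conv * (888/885)
= 159.18 * 0.9675 * 888 / 885
= 154.5287 g
Y = m_FAME / oil * 100 = conv * (888/885) * 100
= 0.9675 * 888 / 885 * 100
= 97.08%

154.5287 g FAME; Y = 97.08%


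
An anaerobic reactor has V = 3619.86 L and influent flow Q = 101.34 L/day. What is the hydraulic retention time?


HRT = V / Q
= 3619.86 / 101.34
= 35.7200 days

35.7200 days


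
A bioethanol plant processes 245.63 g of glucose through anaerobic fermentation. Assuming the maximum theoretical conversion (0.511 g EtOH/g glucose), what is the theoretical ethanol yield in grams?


Theoretical ethanol yield: m_EtOH = 0.511 * m_glucose
m_EtOH = 0.511 * 245.63 = 125.5169 g

125.5169 g


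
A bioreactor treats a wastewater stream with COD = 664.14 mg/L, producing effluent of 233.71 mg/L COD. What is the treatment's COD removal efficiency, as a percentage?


eta = (COD_in - COD_out) / COD_in * 100
= (664.14 - 233.71) / 664.14 * 100
= 64.8101%

64.8101%


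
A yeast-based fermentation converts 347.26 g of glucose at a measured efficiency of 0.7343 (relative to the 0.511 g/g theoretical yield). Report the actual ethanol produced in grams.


Actual ethanol: m = 0.511 * 347.26 * 0.7343
m = 130.3014 g

130.3014 g


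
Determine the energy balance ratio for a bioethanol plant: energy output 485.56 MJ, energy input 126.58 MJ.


EROI = E_out / E_in
= 485.56 / 126.58
= 3.8360

3.8360


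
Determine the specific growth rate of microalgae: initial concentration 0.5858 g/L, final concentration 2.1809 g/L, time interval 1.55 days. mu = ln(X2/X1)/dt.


mu = ln(X2/X1) / dt
= ln(2.1809/0.5858) / 1.55
= 0.8481 per day

0.8481 per day


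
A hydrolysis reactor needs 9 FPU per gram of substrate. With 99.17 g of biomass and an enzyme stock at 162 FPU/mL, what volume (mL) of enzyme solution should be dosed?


V = dosage * m_sub / activity
V = 9 * 99.17 / 162
V = 5.5094 mL

5.5094 mL


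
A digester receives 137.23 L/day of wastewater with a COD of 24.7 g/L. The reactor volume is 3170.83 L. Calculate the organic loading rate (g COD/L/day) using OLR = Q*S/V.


OLR = Q * S / V
= 137.23 * 24.7 / 3170.83
= 1.0690 g/L/day

1.0690 g/L/day


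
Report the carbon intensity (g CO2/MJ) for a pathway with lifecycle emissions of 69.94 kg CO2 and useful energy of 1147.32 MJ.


CI = CO2 * 1000 / E
= 69.94 * 1000 / 1147.32
= 60.9595 g CO2/MJ

60.9595 g CO2/MJ


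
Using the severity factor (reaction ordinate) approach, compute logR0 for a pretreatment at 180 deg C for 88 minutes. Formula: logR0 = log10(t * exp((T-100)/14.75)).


logR0 = log10(t * exp((T - 100) / 14.75))
= log10(88 * exp((180 - 100) / 14.75))
= 4.3000

4.3000


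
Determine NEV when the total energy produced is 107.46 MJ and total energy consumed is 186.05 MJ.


NEV = E_out - E_in
= 107.46 - 186.05
= -78.5900 MJ

-78.5900 MJ


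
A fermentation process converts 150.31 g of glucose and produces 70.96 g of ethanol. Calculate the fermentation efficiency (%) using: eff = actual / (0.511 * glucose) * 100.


Fermentation efficiency = (actual / (0.511 * glucose)) * 100
= (70.96 / (0.511 * 150.31)) * 100
= 92.3857%

92.3857%


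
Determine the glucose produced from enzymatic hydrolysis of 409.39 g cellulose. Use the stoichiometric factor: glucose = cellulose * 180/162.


glucose = cellulose * 180/162
= 409.39 * 180/162
= 454.8778 g

454.8778 g


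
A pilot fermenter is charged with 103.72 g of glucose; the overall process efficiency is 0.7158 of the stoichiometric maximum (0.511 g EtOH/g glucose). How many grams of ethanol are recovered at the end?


Actual ethanol: m = 0.511 * 103.72 * 0.7158
m = 37.9381 g

37.9381 g


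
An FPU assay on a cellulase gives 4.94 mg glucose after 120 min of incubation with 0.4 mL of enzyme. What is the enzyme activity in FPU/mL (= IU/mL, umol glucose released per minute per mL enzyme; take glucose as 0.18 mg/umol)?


Activity = glucose_mg / (0.18 mg/umol * V_mL * t_min)
= 4.94 / (0.18 * 0.4 * 120)
= 0.5718 FPU/mL

0.5718 FPU/mL


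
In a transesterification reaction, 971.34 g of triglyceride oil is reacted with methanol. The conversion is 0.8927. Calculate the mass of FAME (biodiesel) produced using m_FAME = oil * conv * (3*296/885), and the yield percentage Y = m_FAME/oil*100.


m_FAME = oil * conv * (3 * 296 / 885) = oil * conv * (888/885)
= 971.34 * 0.8927 * 888 / 885
= 870.0546 g
Y = m_FAME / oil * 100 = conv * (888/885) * 100
= 0.8927 * 888 / 885 * 100
= 89.57%

870.0546 g FAME; Y = 89.57%


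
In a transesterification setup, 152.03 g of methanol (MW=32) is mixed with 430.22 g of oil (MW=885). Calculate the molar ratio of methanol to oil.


Molar ratio = n_MeOH / n_oil = (MeOH/32) / (oil/885) = (MeOH * 885) / (32 * oil)
= (152.03 * 885) / (32 * 430.22)
= 9.7731

9.7731


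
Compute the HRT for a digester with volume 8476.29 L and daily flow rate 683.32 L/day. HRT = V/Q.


HRT = V / Q
= 8476.29 / 683.32
= 12.4046 days

12.4046 days


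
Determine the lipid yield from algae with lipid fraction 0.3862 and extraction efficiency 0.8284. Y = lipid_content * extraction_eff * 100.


Y = lipid_content * extraction_eff * 100
= 0.3862 * 0.8284 * 100
= 31.9928%

31.9928%


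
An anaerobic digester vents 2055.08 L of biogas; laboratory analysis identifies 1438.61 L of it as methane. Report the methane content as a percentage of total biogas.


CH4% = V_CH4 / V_total * 100
= 1438.61 / 2055.08 * 100
= 70.0026%

70.0026%


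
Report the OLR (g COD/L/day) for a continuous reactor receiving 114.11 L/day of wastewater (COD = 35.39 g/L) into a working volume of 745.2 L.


OLR = Q * S / V
= 114.11 * 35.39 / 745.2
= 5.4192 g/L/day

5.4192 g/L/day


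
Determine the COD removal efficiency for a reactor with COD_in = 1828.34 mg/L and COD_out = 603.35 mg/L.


eta = (COD_in - COD_out) / COD_in * 100
= (1828.34 - 603.35) / 1828.34 * 100
= 67.0001%

67.0001%


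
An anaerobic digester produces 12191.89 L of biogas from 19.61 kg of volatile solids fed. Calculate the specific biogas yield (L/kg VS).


Y = V / VS
= 12191.89 / 19.61
= 621.7180 L/kg VS

621.7180 L/kg VS


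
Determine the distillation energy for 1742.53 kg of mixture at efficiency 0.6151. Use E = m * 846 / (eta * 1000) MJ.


E = m * 846 / (eta * 1000)
= 1742.53 * 846 / (0.6151 * 1000)
= 2396.6516 MJ

2396.6516 MJ


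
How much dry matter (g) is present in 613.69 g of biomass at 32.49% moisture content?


Wd = Ww * (1 - MC/100)
= 613.69 * (1 - 32.49/100)
= 414.3021 g

414.3021 g


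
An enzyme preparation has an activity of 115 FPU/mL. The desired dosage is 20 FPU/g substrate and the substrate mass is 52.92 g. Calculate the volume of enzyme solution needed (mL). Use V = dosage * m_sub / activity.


V = dosage * m_sub / activity
V = 20 * 52.92 / 115
V = 9.2035 mL

9.2035 mL


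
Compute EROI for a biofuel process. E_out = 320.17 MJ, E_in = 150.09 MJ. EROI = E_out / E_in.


EROI = E_out / E_in
= 320.17 / 150.09
= 2.1332

2.1332


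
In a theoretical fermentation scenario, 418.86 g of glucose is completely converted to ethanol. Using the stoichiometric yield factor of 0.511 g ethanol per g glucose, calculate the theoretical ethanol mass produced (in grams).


Theoretical ethanol yield: m_EtOH = 0.511 * m_glucose
m_EtOH = 0.511 * 418.86 = 214.0375 g

214.0375 g


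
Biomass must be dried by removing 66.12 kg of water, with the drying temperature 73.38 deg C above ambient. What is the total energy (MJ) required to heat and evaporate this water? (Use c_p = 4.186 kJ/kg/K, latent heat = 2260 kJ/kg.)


E = m_water * (4.186 * dT + 2260) / 1000
= 66.12 * (4.186 * 73.38 + 2260) / 1000
= 169.7412 MJ

169.7412 MJ


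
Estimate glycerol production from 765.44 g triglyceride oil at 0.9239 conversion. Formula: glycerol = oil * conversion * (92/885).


glycerol = oil * conv * (92/885)
= 765.44 * 0.9239 * 92 / 885
= 73.5158 g

73.5158 g


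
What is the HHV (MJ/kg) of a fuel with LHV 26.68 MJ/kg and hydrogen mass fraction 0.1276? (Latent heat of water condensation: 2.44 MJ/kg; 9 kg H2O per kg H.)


HHV = LHV + H_frac * 9 * 2.44
= 26.68 + 0.1276 * 9 * 2.44
= 29.4821 MJ/kg

29.4821 MJ/kg


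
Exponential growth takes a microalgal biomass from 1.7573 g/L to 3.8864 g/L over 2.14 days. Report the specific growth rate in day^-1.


mu = ln(X2/X1) / dt
= ln(3.8864/1.7573) / 2.14
= 0.3709 per day

0.3709 per day


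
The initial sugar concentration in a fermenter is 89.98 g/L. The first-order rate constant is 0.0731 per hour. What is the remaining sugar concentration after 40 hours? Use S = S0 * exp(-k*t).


S = S0 * exp(-k * t)
S = 89.98 * exp(-0.0731 * 40)
S = 4.8336 g/L

4.8336 g/L


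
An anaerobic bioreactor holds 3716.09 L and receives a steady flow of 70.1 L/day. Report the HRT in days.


HRT = V / Q
= 3716.09 / 70.1
= 53.0113 days

53.0113 days


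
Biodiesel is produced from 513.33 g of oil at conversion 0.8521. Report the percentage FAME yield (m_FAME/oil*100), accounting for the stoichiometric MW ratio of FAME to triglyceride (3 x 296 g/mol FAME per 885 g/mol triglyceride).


m_FAME = oil * conv * (3 * 296 / 885) = oil * conv * (888/885)
= 513.33 * 0.8521 * 888 / 885
= 438.8912 g
Y = m_FAME / oil * 100 = conv * (888/885) * 100
= 0.8521 * 888 / 885 * 100
= 85.50%

85.50%


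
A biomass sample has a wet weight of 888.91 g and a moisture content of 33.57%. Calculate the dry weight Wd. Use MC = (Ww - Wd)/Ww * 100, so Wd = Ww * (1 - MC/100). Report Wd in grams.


Wd = Ww * (1 - MC/100)
= 888.91 * (1 - 33.57/100)
= 590.5029 g

590.5029 g


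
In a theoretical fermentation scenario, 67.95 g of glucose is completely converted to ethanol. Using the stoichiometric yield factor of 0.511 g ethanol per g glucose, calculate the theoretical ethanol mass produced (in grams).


Theoretical ethanol yield: m_EtOH = 0.511 * m_glucose
m_EtOH = 0.511 * 67.95 = 34.7225 g

34.7225 g


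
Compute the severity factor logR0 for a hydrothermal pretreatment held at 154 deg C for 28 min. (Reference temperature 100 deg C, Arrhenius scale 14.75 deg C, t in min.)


logR0 = log10(t * exp((T - 100) / 14.75))
= log10(28 * exp((154 - 100) / 14.75))
= 3.0371

3.0371


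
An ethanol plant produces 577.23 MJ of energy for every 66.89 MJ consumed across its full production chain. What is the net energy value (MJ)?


NEV = E_out - E_in
= 577.23 - 66.89
= 510.3400 MJ

510.3400 MJ


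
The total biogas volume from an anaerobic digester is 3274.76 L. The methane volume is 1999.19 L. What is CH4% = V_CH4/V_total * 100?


CH4% = V_CH4 / V_total * 100
= 1999.19 / 3274.76 * 100
= 61.0484%

61.0484%


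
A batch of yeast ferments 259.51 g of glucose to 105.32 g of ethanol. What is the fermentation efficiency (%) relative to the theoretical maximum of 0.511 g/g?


Fermentation efficiency = (actual / (0.511 * glucose)) * 100
= (105.32 / (0.511 * 259.51)) * 100
= 79.4211%

79.4211%


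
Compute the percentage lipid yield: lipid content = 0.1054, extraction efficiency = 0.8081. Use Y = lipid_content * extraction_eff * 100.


Y = lipid_content * extraction_eff * 100
= 0.1054 * 0.8081 * 100
= 8.5174%

8.5174%


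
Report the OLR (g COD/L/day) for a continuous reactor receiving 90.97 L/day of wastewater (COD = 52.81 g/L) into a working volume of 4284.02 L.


OLR = Q * S / V
= 90.97 * 52.81 / 4284.02
= 1.1214 g/L/day

1.1214 g/L/day
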